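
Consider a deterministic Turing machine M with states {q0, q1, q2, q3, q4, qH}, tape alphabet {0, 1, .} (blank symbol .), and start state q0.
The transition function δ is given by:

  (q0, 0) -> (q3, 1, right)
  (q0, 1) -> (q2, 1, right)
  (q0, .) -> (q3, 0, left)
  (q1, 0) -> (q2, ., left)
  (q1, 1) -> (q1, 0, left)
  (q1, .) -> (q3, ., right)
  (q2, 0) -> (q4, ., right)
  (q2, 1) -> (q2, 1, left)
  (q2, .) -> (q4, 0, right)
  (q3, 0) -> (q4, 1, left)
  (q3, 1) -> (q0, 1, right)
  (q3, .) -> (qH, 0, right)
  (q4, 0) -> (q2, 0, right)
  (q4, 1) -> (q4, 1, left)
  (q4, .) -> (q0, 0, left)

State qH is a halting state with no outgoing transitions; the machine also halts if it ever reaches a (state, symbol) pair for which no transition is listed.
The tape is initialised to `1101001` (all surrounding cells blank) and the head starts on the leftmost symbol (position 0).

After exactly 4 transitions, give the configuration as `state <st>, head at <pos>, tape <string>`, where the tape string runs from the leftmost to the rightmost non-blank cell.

q0 | .[1]101001   read 1 → write 1, move right, go to q2
q2 | .1[1]01001   read 1 → write 1, move left, go to q2
q2 | .[1]101001   read 1 → write 1, move left, go to q2
q2 | [.]1101001   read . → write 0, move right, go to q4
q4 | 0[1]101001
After 4 steps: state q4, head at 0, tape 01101001.

state q4, head at 0, tape 01101001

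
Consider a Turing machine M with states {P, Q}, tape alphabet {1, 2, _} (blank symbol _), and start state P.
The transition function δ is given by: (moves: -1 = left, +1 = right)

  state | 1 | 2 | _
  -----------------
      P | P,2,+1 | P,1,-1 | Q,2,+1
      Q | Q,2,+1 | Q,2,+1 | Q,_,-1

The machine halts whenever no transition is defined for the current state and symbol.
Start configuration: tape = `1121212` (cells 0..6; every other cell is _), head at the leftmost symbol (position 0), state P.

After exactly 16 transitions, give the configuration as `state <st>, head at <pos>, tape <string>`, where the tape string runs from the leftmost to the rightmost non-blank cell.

state Q, head at 6, tape 22222222

state=P head=0 tape=_[1]121212_   (P,1)→(P,2,+1)
state=P head=1 tape=_2[1]21212_   (P,1)→(P,2,+1)
state=P head=2 tape=_22[2]1212_   (P,2)→(P,1,-1)
state=P head=1 tape=_2[2]11212_   (P,2)→(P,1,-1)
state=P head=0 tape=_[2]111212_   (P,2)→(P,1,-1)
state=P head=-1 tape=[_]1111212_   (P,_)→(Q,2,+1)
state=Q head=0 tape=2[1]111212_   (Q,1)→(Q,2,+1)
state=Q head=1 tape=22[1]11212_   (Q,1)→(Q,2,+1)
state=Q head=2 tape=222[1]1212_   (Q,1)→(Q,2,+1)
state=Q head=3 tape=2222[1]212_   (Q,1)→(Q,2,+1)
state=Q head=4 tape=22222[2]12_   (Q,2)→(Q,2,+1)
state=Q head=5 tape=222222[1]2_   (Q,1)→(Q,2,+1)
state=Q head=6 tape=2222222[2]_   (Q,2)→(Q,2,+1)
state=Q head=7 tape=22222222[_]   (Q,_)→(Q,_,-1)
state=Q head=6 tape=2222222[2]_   (Q,2)→(Q,2,+1)
state=Q head=7 tape=22222222[_]   (Q,_)→(Q,_,-1)
state=Q head=6 tape=2222222[2]_
After 16 steps: state Q, head at 6, tape 22222222.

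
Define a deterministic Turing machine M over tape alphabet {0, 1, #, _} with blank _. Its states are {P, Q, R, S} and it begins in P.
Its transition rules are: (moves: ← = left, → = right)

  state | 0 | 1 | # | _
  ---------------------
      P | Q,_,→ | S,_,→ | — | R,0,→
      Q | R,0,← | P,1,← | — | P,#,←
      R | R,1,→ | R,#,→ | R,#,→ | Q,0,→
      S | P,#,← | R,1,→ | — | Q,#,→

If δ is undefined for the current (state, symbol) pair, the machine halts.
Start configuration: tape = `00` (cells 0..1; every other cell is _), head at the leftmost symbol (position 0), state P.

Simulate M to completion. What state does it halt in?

P | [0]0__   read 0 → write _, move →, go to Q
Q | _[0]__   read 0 → write 0, move ←, go to R
R | [_]0__   read _ → write 0, move →, go to Q
Q | 0[0]__   read 0 → write 0, move ←, go to R
R | [0]0__   read 0 → write 1, move →, go to R
R | 1[0]__   read 0 → write 1, move →, go to R
R | 11[_]_   read _ → write 0, move →, go to Q
Q | 110[_]   read _ → write #, move ←, go to P
P | 11[0]#   read 0 → write _, move →, go to Q
Q | 11_[#]
No transition is defined for (Q, #); M halts in state Q.

Q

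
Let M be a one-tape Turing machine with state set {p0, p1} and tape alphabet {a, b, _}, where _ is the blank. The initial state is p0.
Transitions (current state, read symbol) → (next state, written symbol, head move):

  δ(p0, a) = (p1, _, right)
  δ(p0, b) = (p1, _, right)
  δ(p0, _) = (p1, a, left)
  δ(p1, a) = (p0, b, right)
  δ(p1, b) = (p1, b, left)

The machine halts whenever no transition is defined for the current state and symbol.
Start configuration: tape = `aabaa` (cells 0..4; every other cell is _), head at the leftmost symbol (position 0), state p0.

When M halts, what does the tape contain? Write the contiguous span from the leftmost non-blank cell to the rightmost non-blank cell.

b_b

p0 | [a]abaa_   read a → write _, move right, go to p1
p1 | _[a]baa_   read a → write b, move right, go to p0
p0 | _b[b]aa_   read b → write _, move right, go to p1
p1 | _b_[a]a_   read a → write b, move right, go to p0
p0 | _b_b[a]_   read a → write _, move right, go to p1
p1 | _b_b_[_]
The non-blank tape span at halt is b_b.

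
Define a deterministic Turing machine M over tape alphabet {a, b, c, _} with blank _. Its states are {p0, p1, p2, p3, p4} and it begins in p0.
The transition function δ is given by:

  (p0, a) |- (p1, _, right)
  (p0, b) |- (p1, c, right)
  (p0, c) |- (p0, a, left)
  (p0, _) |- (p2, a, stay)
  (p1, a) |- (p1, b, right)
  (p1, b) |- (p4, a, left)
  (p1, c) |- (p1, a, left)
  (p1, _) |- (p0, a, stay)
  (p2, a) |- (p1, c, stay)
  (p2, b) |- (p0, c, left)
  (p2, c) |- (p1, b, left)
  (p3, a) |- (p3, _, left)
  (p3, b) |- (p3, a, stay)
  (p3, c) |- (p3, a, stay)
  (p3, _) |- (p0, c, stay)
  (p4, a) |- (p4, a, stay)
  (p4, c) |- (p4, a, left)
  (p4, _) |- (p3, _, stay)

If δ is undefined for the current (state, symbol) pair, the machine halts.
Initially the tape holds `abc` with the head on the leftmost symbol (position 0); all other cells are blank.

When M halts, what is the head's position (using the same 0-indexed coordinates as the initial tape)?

0

state=p0 head=0 tape=__[a]bc   (p0,a)→(p1,_,right)
state=p1 head=1 tape=___[b]c   (p1,b)→(p4,a,left)
state=p4 head=0 tape=__[_]ac   (p4,_)→(p3,_,stay)
state=p3 head=0 tape=__[_]ac   (p3,_)→(p0,c,stay)
state=p0 head=0 tape=__[c]ac   (p0,c)→(p0,a,left)
state=p0 head=-1 tape=_[_]aac   (p0,_)→(p2,a,stay)
state=p2 head=-1 tape=_[a]aac   (p2,a)→(p1,c,stay)
state=p1 head=-1 tape=_[c]aac   (p1,c)→(p1,a,left)
state=p1 head=-2 tape=[_]aaac   (p1,_)→(p0,a,stay)
state=p0 head=-2 tape=[a]aaac   (p0,a)→(p1,_,right)
state=p1 head=-1 tape=_[a]aac   (p1,a)→(p1,b,right)
state=p1 head=0 tape=_b[a]ac   (p1,a)→(p1,b,right)
state=p1 head=1 tape=_bb[a]c   (p1,a)→(p1,b,right)
state=p1 head=2 tape=_bbb[c]   (p1,c)→(p1,a,left)
state=p1 head=1 tape=_bb[b]a   (p1,b)→(p4,a,left)
state=p4 head=0 tape=_b[b]aa
At halt the head is at cell 0.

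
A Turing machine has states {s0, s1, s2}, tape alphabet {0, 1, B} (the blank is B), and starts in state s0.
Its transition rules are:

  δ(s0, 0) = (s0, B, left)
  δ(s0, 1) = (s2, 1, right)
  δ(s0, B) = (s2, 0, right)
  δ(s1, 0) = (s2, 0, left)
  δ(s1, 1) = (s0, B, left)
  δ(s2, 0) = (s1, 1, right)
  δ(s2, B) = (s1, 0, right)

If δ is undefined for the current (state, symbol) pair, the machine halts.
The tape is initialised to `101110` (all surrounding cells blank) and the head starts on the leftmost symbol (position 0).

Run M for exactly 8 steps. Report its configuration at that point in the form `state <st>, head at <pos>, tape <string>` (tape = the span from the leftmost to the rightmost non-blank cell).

state s2, head at 2, tape 11BB10

state=s0 head=0 tape=[1]01110   (s0,1)→(s2,1,right)
state=s2 head=1 tape=1[0]1110   (s2,0)→(s1,1,right)
state=s1 head=2 tape=11[1]110   (s1,1)→(s0,B,left)
state=s0 head=1 tape=1[1]B110   (s0,1)→(s2,1,right)
state=s2 head=2 tape=11[B]110   (s2,B)→(s1,0,right)
state=s1 head=3 tape=110[1]10   (s1,1)→(s0,B,left)
state=s0 head=2 tape=11[0]B10   (s0,0)→(s0,B,left)
state=s0 head=1 tape=1[1]BB10   (s0,1)→(s2,1,right)
state=s2 head=2 tape=11[B]B10
After 8 steps: state s2, head at 2, tape 11BB10.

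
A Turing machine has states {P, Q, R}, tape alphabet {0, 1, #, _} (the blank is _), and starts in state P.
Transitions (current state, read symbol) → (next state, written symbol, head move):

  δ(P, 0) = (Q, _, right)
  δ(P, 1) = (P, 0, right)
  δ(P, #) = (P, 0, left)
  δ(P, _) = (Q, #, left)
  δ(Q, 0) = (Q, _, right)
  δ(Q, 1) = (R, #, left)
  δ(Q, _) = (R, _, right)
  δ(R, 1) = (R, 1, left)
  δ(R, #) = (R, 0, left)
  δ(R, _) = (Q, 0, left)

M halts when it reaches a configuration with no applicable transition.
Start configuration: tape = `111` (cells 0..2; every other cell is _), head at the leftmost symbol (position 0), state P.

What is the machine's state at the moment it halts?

P | [1]11_   read 1 → write 0, move right, go to P
P | 0[1]1_   read 1 → write 0, move right, go to P
P | 00[1]_   read 1 → write 0, move right, go to P
P | 000[_]   read _ → write #, move left, go to Q
Q | 00[0]#   read 0 → write _, move right, go to Q
Q | 00_[#]
No transition is defined for (Q, #); M halts in state Q.

Q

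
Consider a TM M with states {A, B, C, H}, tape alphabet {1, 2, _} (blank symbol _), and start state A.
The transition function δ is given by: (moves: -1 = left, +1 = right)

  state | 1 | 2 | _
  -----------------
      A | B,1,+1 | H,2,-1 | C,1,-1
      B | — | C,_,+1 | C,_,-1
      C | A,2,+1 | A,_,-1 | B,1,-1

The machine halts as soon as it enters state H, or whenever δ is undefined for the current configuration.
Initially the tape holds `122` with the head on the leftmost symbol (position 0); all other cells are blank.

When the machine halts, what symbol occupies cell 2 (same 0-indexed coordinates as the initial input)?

1

state=A head=0 tape=_[1]22   (A,1)→(B,1,+1)
state=B head=1 tape=_1[2]2   (B,2)→(C,_,+1)
state=C head=2 tape=_1_[2]   (C,2)→(A,_,-1)
state=A head=1 tape=_1[_]_   (A,_)→(C,1,-1)
state=C head=0 tape=_[1]1_   (C,1)→(A,2,+1)
state=A head=1 tape=_2[1]_   (A,1)→(B,1,+1)
state=B head=2 tape=_21[_]   (B,_)→(C,_,-1)
state=C head=1 tape=_2[1]_   (C,1)→(A,2,+1)
state=A head=2 tape=_22[_]   (A,_)→(C,1,-1)
state=C head=1 tape=_2[2]1   (C,2)→(A,_,-1)
state=A head=0 tape=_[2]_1   (A,2)→(H,2,-1)
state=H head=-1 tape=[_]2_1
Cell 2 holds 1 when M halts.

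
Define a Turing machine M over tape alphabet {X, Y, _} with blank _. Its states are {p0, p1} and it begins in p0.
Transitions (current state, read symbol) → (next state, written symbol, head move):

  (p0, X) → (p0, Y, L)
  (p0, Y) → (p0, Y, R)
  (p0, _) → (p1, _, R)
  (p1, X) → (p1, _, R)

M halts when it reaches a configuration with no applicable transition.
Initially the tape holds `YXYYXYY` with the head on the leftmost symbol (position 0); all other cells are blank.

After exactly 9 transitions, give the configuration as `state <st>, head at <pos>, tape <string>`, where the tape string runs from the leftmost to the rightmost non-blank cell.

state p0, head at 5, tape YYYYYYY

state=p0 head=0 tape=[Y]XYYXYY   (p0,Y)→(p0,Y,R)
state=p0 head=1 tape=Y[X]YYXYY   (p0,X)→(p0,Y,L)
state=p0 head=0 tape=[Y]YYYXYY   (p0,Y)→(p0,Y,R)
state=p0 head=1 tape=Y[Y]YYXYY   (p0,Y)→(p0,Y,R)
state=p0 head=2 tape=YY[Y]YXYY   (p0,Y)→(p0,Y,R)
state=p0 head=3 tape=YYY[Y]XYY   (p0,Y)→(p0,Y,R)
state=p0 head=4 tape=YYYY[X]YY   (p0,X)→(p0,Y,L)
state=p0 head=3 tape=YYY[Y]YYY   (p0,Y)→(p0,Y,R)
state=p0 head=4 tape=YYYY[Y]YY   (p0,Y)→(p0,Y,R)
state=p0 head=5 tape=YYYYY[Y]Y
After 9 steps: state p0, head at 5, tape YYYYYYY.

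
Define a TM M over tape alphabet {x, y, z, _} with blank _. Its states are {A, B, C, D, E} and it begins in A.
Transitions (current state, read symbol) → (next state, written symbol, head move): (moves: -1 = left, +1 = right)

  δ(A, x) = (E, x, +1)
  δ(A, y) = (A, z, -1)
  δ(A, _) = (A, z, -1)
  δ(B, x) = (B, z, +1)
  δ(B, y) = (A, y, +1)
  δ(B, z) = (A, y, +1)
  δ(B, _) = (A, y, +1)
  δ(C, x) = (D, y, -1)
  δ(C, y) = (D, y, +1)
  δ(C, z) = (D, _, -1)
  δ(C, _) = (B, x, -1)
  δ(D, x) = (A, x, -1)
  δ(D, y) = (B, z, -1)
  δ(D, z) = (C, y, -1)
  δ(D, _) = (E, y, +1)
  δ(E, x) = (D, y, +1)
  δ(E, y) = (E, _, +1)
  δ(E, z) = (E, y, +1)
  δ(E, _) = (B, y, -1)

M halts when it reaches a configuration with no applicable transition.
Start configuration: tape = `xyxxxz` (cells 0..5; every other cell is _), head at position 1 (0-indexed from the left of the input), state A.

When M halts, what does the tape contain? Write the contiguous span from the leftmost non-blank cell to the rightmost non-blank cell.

state=A head=1 tape=x[y]xxxz   (A,y)→(A,z,-1)
state=A head=0 tape=[x]zxxxz   (A,x)→(E,x,+1)
state=E head=1 tape=x[z]xxxz   (E,z)→(E,y,+1)
state=E head=2 tape=xy[x]xxz   (E,x)→(D,y,+1)
state=D head=3 tape=xyy[x]xz   (D,x)→(A,x,-1)
state=A head=2 tape=xy[y]xxz   (A,y)→(A,z,-1)
state=A head=1 tape=x[y]zxxz   (A,y)→(A,z,-1)
state=A head=0 tape=[x]zzxxz   (A,x)→(E,x,+1)
state=E head=1 tape=x[z]zxxz   (E,z)→(E,y,+1)
state=E head=2 tape=xy[z]xxz   (E,z)→(E,y,+1)
state=E head=3 tape=xyy[x]xz   (E,x)→(D,y,+1)
state=D head=4 tape=xyyy[x]z   (D,x)→(A,x,-1)
state=A head=3 tape=xyy[y]xz   (A,y)→(A,z,-1)
state=A head=2 tape=xy[y]zxz   (A,y)→(A,z,-1)
state=A head=1 tape=x[y]zzxz   (A,y)→(A,z,-1)
state=A head=0 tape=[x]zzzxz   (A,x)→(E,x,+1)
state=E head=1 tape=x[z]zzxz   (E,z)→(E,y,+1)
state=E head=2 tape=xy[z]zxz   (E,z)→(E,y,+1)
state=E head=3 tape=xyy[z]xz   (E,z)→(E,y,+1)
state=E head=4 tape=xyyy[x]z   (E,x)→(D,y,+1)
state=D head=5 tape=xyyyy[z]   (D,z)→(C,y,-1)
state=C head=4 tape=xyyy[y]y   (C,y)→(D,y,+1)
state=D head=5 tape=xyyyy[y]   (D,y)→(B,z,-1)
state=B head=4 tape=xyyy[y]z   (B,y)→(A,y,+1)
state=A head=5 tape=xyyyy[z]
The non-blank tape span at halt is xyyyyz.

xyyyyz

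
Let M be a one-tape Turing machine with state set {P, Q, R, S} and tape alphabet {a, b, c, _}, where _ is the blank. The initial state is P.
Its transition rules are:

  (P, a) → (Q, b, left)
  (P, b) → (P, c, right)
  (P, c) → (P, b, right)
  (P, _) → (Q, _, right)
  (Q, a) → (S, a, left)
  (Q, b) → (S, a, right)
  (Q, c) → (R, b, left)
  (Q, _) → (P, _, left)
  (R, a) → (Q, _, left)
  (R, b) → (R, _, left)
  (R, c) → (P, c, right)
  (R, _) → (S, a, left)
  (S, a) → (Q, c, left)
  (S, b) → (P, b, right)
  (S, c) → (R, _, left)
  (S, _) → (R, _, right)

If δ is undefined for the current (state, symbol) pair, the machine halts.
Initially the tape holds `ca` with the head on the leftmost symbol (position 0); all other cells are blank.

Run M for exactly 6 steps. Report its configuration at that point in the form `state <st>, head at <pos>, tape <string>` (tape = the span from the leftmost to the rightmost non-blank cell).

state P, head at 2, tape ab

P | [c]a__   read c → write b, move right, go to P
P | b[a]__   read a → write b, move left, go to Q
Q | [b]b__   read b → write a, move right, go to S
S | a[b]__   read b → write b, move right, go to P
P | ab[_]_   read _ → write _, move right, go to Q
Q | ab_[_]   read _ → write _, move left, go to P
P | ab[_]_
After 6 steps: state P, head at 2, tape ab.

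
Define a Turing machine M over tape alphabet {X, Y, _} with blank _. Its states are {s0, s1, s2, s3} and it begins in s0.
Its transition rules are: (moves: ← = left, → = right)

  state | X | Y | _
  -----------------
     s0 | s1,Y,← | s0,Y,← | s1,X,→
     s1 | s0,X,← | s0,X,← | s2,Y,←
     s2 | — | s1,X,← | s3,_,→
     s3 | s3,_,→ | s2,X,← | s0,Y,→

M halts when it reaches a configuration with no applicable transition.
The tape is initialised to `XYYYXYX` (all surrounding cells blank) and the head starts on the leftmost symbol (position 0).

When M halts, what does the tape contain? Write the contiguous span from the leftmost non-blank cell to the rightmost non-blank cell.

s0 | __[X]YYYXYX___   read X → write Y, move ←, go to s1
s1 | _[_]YYYYXYX___   read _ → write Y, move ←, go to s2
s2 | [_]YYYYYXYX___   read _ → write _, move →, go to s3
s3 | _[Y]YYYYXYX___   read Y → write X, move ←, go to s2
s2 | [_]XYYYYXYX___   read _ → write _, move →, go to s3
s3 | _[X]YYYYXYX___   read X → write _, move →, go to s3
s3 | __[Y]YYYXYX___   read Y → write X, move ←, go to s2
s2 | _[_]XYYYXYX___   read _ → write _, move →, go to s3
s3 | __[X]YYYXYX___   read X → write _, move →, go to s3
s3 | ___[Y]YYXYX___   read Y → write X, move ←, go to s2
s2 | __[_]XYYXYX___   read _ → write _, move →, go to s3
s3 | ___[X]YYXYX___   read X → write _, move →, go to s3
s3 | ____[Y]YXYX___   read Y → write X, move ←, go to s2
s2 | ___[_]XYXYX___   read _ → write _, move →, go to s3
s3 | ____[X]YXYX___   read X → write _, move →, go to s3
s3 | _____[Y]XYX___   read Y → write X, move ←, go to s2
s2 | ____[_]XXYX___   read _ → write _, move →, go to s3
s3 | _____[X]XYX___   read X → write _, move →, go to s3
s3 | ______[X]YX___   read X → write _, move →, go to s3
s3 | _______[Y]X___   read Y → write X, move ←, go to s2
s2 | ______[_]XX___   read _ → write _, move →, go to s3
s3 | _______[X]X___   read X → write _, move →, go to s3
s3 | ________[X]___   read X → write _, move →, go to s3
s3 | _________[_]__   read _ → write Y, move →, go to s0
s0 | _________Y[_]_   read _ → write X, move →, go to s1
s1 | _________YX[_]   read _ → write Y, move ←, go to s2
s2 | _________Y[X]Y
The non-blank tape span at halt is YXY.

YXY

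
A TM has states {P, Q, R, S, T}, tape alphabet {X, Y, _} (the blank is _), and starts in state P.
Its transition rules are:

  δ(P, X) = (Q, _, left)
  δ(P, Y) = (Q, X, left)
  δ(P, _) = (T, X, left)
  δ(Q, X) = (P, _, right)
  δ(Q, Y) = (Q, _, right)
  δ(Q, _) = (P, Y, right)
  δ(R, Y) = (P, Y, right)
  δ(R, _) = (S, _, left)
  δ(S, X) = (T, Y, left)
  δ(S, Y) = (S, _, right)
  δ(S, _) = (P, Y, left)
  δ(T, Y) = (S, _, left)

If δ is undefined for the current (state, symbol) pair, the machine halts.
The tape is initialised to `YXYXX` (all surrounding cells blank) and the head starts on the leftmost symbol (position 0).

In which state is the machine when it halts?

T

state=P head=0 tape=_[Y]XYXX   (P,Y)→(Q,X,left)
state=Q head=-1 tape=[_]XXYXX   (Q,_)→(P,Y,right)
state=P head=0 tape=Y[X]XYXX   (P,X)→(Q,_,left)
state=Q head=-1 tape=[Y]_XYXX   (Q,Y)→(Q,_,right)
state=Q head=0 tape=_[_]XYXX   (Q,_)→(P,Y,right)
state=P head=1 tape=_Y[X]YXX   (P,X)→(Q,_,left)
state=Q head=0 tape=_[Y]_YXX   (Q,Y)→(Q,_,right)
state=Q head=1 tape=__[_]YXX   (Q,_)→(P,Y,right)
state=P head=2 tape=__Y[Y]XX   (P,Y)→(Q,X,left)
state=Q head=1 tape=__[Y]XXX   (Q,Y)→(Q,_,right)
state=Q head=2 tape=___[X]XX   (Q,X)→(P,_,right)
state=P head=3 tape=____[X]X   (P,X)→(Q,_,left)
state=Q head=2 tape=___[_]_X   (Q,_)→(P,Y,right)
state=P head=3 tape=___Y[_]X   (P,_)→(T,X,left)
state=T head=2 tape=___[Y]XX   (T,Y)→(S,_,left)
state=S head=1 tape=__[_]_XX   (S,_)→(P,Y,left)
state=P head=0 tape=_[_]Y_XX   (P,_)→(T,X,left)
state=T head=-1 tape=[_]XY_XX
No transition is defined for (T, _); M halts in state T.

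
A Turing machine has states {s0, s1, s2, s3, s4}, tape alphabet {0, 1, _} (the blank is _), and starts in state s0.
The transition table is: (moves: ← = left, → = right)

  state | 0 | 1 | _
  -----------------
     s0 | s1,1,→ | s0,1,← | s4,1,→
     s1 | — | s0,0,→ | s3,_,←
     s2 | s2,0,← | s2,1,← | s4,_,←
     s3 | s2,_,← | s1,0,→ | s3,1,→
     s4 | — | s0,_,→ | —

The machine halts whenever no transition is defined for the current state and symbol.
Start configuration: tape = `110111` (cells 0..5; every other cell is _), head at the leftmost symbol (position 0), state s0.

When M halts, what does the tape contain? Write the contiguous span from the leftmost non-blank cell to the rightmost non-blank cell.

11_11101

state=s0 head=0 tape=_[1]10111__   (s0,1)→(s0,1,←)
state=s0 head=-1 tape=[_]110111__   (s0,_)→(s4,1,→)
state=s4 head=0 tape=1[1]10111__   (s4,1)→(s0,_,→)
state=s0 head=1 tape=1_[1]0111__   (s0,1)→(s0,1,←)
state=s0 head=0 tape=1[_]10111__   (s0,_)→(s4,1,→)
state=s4 head=1 tape=11[1]0111__   (s4,1)→(s0,_,→)
state=s0 head=2 tape=11_[0]111__   (s0,0)→(s1,1,→)
state=s1 head=3 tape=11_1[1]11__   (s1,1)→(s0,0,→)
state=s0 head=4 tape=11_10[1]1__   (s0,1)→(s0,1,←)
state=s0 head=3 tape=11_1[0]11__   (s0,0)→(s1,1,→)
state=s1 head=4 tape=11_11[1]1__   (s1,1)→(s0,0,→)
state=s0 head=5 tape=11_110[1]__   (s0,1)→(s0,1,←)
state=s0 head=4 tape=11_11[0]1__   (s0,0)→(s1,1,→)
state=s1 head=5 tape=11_111[1]__   (s1,1)→(s0,0,→)
state=s0 head=6 tape=11_1110[_]_   (s0,_)→(s4,1,→)
state=s4 head=7 tape=11_11101[_]
The non-blank tape span at halt is 11_11101.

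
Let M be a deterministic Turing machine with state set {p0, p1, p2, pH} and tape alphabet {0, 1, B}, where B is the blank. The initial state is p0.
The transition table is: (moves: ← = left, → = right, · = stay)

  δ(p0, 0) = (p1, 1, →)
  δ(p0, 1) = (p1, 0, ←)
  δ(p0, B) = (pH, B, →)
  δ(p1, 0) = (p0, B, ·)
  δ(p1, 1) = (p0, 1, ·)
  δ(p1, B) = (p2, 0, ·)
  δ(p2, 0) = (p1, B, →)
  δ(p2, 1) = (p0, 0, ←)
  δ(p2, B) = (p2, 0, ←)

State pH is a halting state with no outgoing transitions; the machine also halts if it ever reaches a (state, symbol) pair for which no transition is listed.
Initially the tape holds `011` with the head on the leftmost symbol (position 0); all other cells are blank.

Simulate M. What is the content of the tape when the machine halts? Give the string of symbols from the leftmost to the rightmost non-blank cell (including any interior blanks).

p0 | B[0]11   read 0 → write 1, move →, go to p1
p1 | B1[1]1   read 1 → write 1, move ·, go to p0
p0 | B1[1]1   read 1 → write 0, move ←, go to p1
p1 | B[1]01   read 1 → write 1, move ·, go to p0
p0 | B[1]01   read 1 → write 0, move ←, go to p1
p1 | [B]001   read B → write 0, move ·, go to p2
p2 | [0]001   read 0 → write B, move →, go to p1
p1 | B[0]01   read 0 → write B, move ·, go to p0
p0 | B[B]01   read B → write B, move →, go to pH
pH | BB[0]1
The non-blank tape span at halt is 01.

01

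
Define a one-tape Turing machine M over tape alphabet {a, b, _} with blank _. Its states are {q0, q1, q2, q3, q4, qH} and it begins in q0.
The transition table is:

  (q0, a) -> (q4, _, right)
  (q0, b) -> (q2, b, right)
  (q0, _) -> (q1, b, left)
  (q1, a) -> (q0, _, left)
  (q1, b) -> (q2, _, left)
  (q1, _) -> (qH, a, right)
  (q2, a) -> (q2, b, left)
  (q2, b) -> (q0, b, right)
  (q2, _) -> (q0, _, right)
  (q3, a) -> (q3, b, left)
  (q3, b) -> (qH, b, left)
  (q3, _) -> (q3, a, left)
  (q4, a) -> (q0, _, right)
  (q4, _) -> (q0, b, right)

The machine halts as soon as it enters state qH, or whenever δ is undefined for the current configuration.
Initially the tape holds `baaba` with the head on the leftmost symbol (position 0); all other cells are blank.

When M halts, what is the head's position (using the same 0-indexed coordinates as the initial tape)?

5

q0 | [b]aaba__   read b → write b, move right, go to q2
q2 | b[a]aba__   read a → write b, move left, go to q2
q2 | [b]baba__   read b → write b, move right, go to q0
q0 | b[b]aba__   read b → write b, move right, go to q2
q2 | bb[a]ba__   read a → write b, move left, go to q2
q2 | b[b]bba__   read b → write b, move right, go to q0
q0 | bb[b]ba__   read b → write b, move right, go to q2
q2 | bbb[b]a__   read b → write b, move right, go to q0
q0 | bbbb[a]__   read a → write _, move right, go to q4
q4 | bbbb_[_]_   read _ → write b, move right, go to q0
q0 | bbbb_b[_]   read _ → write b, move left, go to q1
q1 | bbbb_[b]b   read b → write _, move left, go to q2
q2 | bbbb[_]_b   read _ → write _, move right, go to q0
q0 | bbbb_[_]b   read _ → write b, move left, go to q1
q1 | bbbb[_]bb   read _ → write a, move right, go to qH
qH | bbbba[b]b
At halt the head is at cell 5.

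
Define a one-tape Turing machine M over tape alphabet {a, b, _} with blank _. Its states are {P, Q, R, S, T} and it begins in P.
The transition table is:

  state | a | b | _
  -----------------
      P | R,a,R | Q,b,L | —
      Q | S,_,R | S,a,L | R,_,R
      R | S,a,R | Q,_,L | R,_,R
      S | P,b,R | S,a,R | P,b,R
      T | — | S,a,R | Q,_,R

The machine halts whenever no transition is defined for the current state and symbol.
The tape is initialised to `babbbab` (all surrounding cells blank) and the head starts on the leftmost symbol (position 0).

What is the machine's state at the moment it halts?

state=P head=0 tape=_[b]abbbab_   (P,b)→(Q,b,L)
state=Q head=-1 tape=[_]babbbab_   (Q,_)→(R,_,R)
state=R head=0 tape=_[b]abbbab_   (R,b)→(Q,_,L)
state=Q head=-1 tape=[_]_abbbab_   (Q,_)→(R,_,R)
state=R head=0 tape=_[_]abbbab_   (R,_)→(R,_,R)
state=R head=1 tape=__[a]bbbab_   (R,a)→(S,a,R)
state=S head=2 tape=__a[b]bbab_   (S,b)→(S,a,R)
state=S head=3 tape=__aa[b]bab_   (S,b)→(S,a,R)
state=S head=4 tape=__aaa[b]ab_   (S,b)→(S,a,R)
state=S head=5 tape=__aaaa[a]b_   (S,a)→(P,b,R)
state=P head=6 tape=__aaaab[b]_   (P,b)→(Q,b,L)
state=Q head=5 tape=__aaaa[b]b_   (Q,b)→(S,a,L)
state=S head=4 tape=__aaa[a]ab_   (S,a)→(P,b,R)
state=P head=5 tape=__aaab[a]b_   (P,a)→(R,a,R)
state=R head=6 tape=__aaaba[b]_   (R,b)→(Q,_,L)
state=Q head=5 tape=__aaab[a]__   (Q,a)→(S,_,R)
state=S head=6 tape=__aaab_[_]_   (S,_)→(P,b,R)
state=P head=7 tape=__aaab_b[_]
No transition is defined for (P, _); M halts in state P.

P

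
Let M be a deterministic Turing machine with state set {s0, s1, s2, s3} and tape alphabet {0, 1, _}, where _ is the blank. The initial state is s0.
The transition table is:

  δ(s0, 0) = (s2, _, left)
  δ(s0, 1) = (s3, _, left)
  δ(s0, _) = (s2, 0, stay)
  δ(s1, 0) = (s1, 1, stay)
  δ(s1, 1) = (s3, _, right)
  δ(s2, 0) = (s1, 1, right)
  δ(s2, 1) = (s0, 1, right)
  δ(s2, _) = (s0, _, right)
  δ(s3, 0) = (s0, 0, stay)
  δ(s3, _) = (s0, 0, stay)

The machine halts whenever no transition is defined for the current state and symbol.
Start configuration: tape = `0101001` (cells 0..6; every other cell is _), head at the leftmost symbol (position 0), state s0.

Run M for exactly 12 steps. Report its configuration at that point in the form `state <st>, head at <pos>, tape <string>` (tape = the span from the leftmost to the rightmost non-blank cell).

s0 | _[0]101001   read 0 → write _, move left, go to s2
s2 | [_]_101001   read _ → write _, move right, go to s0
s0 | _[_]101001   read _ → write 0, move stay, go to s2
s2 | _[0]101001   read 0 → write 1, move right, go to s1
s1 | _1[1]01001   read 1 → write _, move right, go to s3
s3 | _1_[0]1001   read 0 → write 0, move stay, go to s0
s0 | _1_[0]1001   read 0 → write _, move left, go to s2
s2 | _1[_]_1001   read _ → write _, move right, go to s0
s0 | _1_[_]1001   read _ → write 0, move stay, go to s2
s2 | _1_[0]1001   read 0 → write 1, move right, go to s1
s1 | _1_1[1]001   read 1 → write _, move right, go to s3
s3 | _1_1_[0]01   read 0 → write 0, move stay, go to s0
s0 | _1_1_[0]01
After 12 steps: state s0, head at 4, tape 1_1_001.

state s0, head at 4, tape 1_1_001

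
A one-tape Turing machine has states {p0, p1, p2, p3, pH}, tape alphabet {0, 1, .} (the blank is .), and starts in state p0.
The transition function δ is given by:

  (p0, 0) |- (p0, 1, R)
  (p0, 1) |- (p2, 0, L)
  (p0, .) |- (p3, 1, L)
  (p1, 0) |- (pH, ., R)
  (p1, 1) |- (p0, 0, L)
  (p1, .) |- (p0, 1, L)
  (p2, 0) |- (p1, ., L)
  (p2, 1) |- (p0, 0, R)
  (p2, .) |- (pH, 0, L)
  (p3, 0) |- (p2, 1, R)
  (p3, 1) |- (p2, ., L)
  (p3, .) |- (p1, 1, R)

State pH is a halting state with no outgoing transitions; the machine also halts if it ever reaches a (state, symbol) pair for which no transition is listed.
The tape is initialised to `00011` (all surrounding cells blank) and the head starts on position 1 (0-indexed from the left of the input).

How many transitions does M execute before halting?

state=p0 head=1 tape=0[0]011.   (p0,0)→(p0,1,R)
state=p0 head=2 tape=01[0]11.   (p0,0)→(p0,1,R)
state=p0 head=3 tape=011[1]1.   (p0,1)→(p2,0,L)
state=p2 head=2 tape=01[1]01.   (p2,1)→(p0,0,R)
state=p0 head=3 tape=010[0]1.   (p0,0)→(p0,1,R)
state=p0 head=4 tape=0101[1].   (p0,1)→(p2,0,L)
state=p2 head=3 tape=010[1]0.   (p2,1)→(p0,0,R)
state=p0 head=4 tape=0100[0].   (p0,0)→(p0,1,R)
state=p0 head=5 tape=01001[.]   (p0,.)→(p3,1,L)
state=p3 head=4 tape=0100[1]1   (p3,1)→(p2,.,L)
state=p2 head=3 tape=010[0].1   (p2,0)→(p1,.,L)
state=p1 head=2 tape=01[0]..1   (p1,0)→(pH,.,R)
state=pH head=3 tape=01.[.].1
M halts after 12 transitions.

12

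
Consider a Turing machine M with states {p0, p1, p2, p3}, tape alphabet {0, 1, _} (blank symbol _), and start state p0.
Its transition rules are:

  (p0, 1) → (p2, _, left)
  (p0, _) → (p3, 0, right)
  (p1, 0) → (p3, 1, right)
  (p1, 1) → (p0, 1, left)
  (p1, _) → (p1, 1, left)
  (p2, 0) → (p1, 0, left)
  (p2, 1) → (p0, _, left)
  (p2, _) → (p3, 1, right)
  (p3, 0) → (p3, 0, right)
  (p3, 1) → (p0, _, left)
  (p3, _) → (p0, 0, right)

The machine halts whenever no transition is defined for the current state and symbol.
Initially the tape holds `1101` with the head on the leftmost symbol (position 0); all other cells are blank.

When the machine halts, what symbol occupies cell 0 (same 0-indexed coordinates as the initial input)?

0

state=p0 head=0 tape=__[1]101   (p0,1)→(p2,_,left)
state=p2 head=-1 tape=_[_]_101   (p2,_)→(p3,1,right)
state=p3 head=0 tape=_1[_]101   (p3,_)→(p0,0,right)
state=p0 head=1 tape=_10[1]01   (p0,1)→(p2,_,left)
state=p2 head=0 tape=_1[0]_01   (p2,0)→(p1,0,left)
state=p1 head=-1 tape=_[1]0_01   (p1,1)→(p0,1,left)
state=p0 head=-2 tape=[_]10_01   (p0,_)→(p3,0,right)
state=p3 head=-1 tape=0[1]0_01   (p3,1)→(p0,_,left)
state=p0 head=-2 tape=[0]_0_01
Cell 0 holds 0 when M halts.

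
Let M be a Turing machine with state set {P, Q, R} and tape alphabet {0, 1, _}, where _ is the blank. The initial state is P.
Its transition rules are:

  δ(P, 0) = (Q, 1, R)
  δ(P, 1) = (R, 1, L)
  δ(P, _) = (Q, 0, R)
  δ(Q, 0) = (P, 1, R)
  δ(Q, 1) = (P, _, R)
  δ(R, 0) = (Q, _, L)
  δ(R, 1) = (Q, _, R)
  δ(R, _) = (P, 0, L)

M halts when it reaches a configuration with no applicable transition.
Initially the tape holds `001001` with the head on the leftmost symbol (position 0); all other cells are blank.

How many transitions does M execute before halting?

P | [0]01001__   read 0 → write 1, move R, go to Q
Q | 1[0]1001__   read 0 → write 1, move R, go to P
P | 11[1]001__   read 1 → write 1, move L, go to R
R | 1[1]1001__   read 1 → write _, move R, go to Q
Q | 1_[1]001__   read 1 → write _, move R, go to P
P | 1__[0]01__   read 0 → write 1, move R, go to Q
Q | 1__1[0]1__   read 0 → write 1, move R, go to P
P | 1__11[1]__   read 1 → write 1, move L, go to R
R | 1__1[1]1__   read 1 → write _, move R, go to Q
Q | 1__1_[1]__   read 1 → write _, move R, go to P
P | 1__1__[_]_   read _ → write 0, move R, go to Q
Q | 1__1__0[_]
M halts after 11 transitions.

11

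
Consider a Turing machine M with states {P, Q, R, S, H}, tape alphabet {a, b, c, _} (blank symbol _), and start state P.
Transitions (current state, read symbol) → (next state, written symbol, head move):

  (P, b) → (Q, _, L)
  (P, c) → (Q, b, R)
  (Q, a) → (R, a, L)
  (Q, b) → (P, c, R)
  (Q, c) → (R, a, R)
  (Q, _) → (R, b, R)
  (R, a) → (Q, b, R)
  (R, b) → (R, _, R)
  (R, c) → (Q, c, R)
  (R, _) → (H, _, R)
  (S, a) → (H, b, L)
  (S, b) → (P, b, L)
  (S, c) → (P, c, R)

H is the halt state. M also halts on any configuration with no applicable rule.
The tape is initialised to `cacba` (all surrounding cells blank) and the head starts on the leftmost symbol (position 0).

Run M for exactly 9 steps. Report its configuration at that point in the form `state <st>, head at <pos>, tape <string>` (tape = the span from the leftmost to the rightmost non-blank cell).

state=P head=0 tape=[c]acba___   (P,c)→(Q,b,R)
state=Q head=1 tape=b[a]cba___   (Q,a)→(R,a,L)
state=R head=0 tape=[b]acba___   (R,b)→(R,_,R)
state=R head=1 tape=_[a]cba___   (R,a)→(Q,b,R)
state=Q head=2 tape=_b[c]ba___   (Q,c)→(R,a,R)
state=R head=3 tape=_ba[b]a___   (R,b)→(R,_,R)
state=R head=4 tape=_ba_[a]___   (R,a)→(Q,b,R)
state=Q head=5 tape=_ba_b[_]__   (Q,_)→(R,b,R)
state=R head=6 tape=_ba_bb[_]_   (R,_)→(H,_,R)
state=H head=7 tape=_ba_bb_[_]
After 9 steps: state H, head at 7, tape ba_bb.

state H, head at 7, tape ba_bb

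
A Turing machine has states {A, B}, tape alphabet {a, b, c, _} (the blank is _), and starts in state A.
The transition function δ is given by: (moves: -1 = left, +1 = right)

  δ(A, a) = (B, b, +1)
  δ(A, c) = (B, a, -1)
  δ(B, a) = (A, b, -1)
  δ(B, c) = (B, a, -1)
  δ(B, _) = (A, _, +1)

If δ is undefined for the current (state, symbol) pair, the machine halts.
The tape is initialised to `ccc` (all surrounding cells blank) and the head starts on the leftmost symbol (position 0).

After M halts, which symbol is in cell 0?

b

state=A head=0 tape=_[c]cc   (A,c)→(B,a,-1)
state=B head=-1 tape=[_]acc   (B,_)→(A,_,+1)
state=A head=0 tape=_[a]cc   (A,a)→(B,b,+1)
state=B head=1 tape=_b[c]c   (B,c)→(B,a,-1)
state=B head=0 tape=_[b]ac
Cell 0 holds b when M halts.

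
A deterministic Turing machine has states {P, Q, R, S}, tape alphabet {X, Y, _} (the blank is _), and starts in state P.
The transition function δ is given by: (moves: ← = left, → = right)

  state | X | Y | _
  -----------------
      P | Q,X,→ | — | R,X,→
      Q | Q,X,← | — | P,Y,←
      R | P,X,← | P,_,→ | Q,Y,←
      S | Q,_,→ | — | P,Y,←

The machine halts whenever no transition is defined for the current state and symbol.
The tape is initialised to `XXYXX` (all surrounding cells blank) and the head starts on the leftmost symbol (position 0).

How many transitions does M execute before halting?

11

state=P head=0 tape=__[X]XYXX   (P,X)→(Q,X,→)
state=Q head=1 tape=__X[X]YXX   (Q,X)→(Q,X,←)
state=Q head=0 tape=__[X]XYXX   (Q,X)→(Q,X,←)
state=Q head=-1 tape=_[_]XXYXX   (Q,_)→(P,Y,←)
state=P head=-2 tape=[_]YXXYXX   (P,_)→(R,X,→)
state=R head=-1 tape=X[Y]XXYXX   (R,Y)→(P,_,→)
state=P head=0 tape=X_[X]XYXX   (P,X)→(Q,X,→)
state=Q head=1 tape=X_X[X]YXX   (Q,X)→(Q,X,←)
state=Q head=0 tape=X_[X]XYXX   (Q,X)→(Q,X,←)
state=Q head=-1 tape=X[_]XXYXX   (Q,_)→(P,Y,←)
state=P head=-2 tape=[X]YXXYXX   (P,X)→(Q,X,→)
state=Q head=-1 tape=X[Y]XXYXX
M halts after 11 transitions.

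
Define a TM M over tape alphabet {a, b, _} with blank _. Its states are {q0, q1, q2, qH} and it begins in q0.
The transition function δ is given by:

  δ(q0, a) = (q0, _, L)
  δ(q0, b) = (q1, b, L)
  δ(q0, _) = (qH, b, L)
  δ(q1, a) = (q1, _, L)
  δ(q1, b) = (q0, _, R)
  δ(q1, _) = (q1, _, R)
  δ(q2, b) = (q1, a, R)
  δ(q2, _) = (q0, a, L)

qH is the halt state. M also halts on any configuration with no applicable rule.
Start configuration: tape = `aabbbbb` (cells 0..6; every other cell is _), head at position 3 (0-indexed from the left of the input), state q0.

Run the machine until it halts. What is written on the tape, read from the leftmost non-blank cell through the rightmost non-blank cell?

aa_____b

state=q0 head=3 tape=aab[b]bbb_   (q0,b)→(q1,b,L)
state=q1 head=2 tape=aa[b]bbbb_   (q1,b)→(q0,_,R)
state=q0 head=3 tape=aa_[b]bbb_   (q0,b)→(q1,b,L)
state=q1 head=2 tape=aa[_]bbbb_   (q1,_)→(q1,_,R)
state=q1 head=3 tape=aa_[b]bbb_   (q1,b)→(q0,_,R)
state=q0 head=4 tape=aa__[b]bb_   (q0,b)→(q1,b,L)
state=q1 head=3 tape=aa_[_]bbb_   (q1,_)→(q1,_,R)
state=q1 head=4 tape=aa__[b]bb_   (q1,b)→(q0,_,R)
state=q0 head=5 tape=aa___[b]b_   (q0,b)→(q1,b,L)
state=q1 head=4 tape=aa__[_]bb_   (q1,_)→(q1,_,R)
state=q1 head=5 tape=aa___[b]b_   (q1,b)→(q0,_,R)
state=q0 head=6 tape=aa____[b]_   (q0,b)→(q1,b,L)
state=q1 head=5 tape=aa___[_]b_   (q1,_)→(q1,_,R)
state=q1 head=6 tape=aa____[b]_   (q1,b)→(q0,_,R)
state=q0 head=7 tape=aa_____[_]   (q0,_)→(qH,b,L)
state=qH head=6 tape=aa____[_]b
The non-blank tape span at halt is aa_____b.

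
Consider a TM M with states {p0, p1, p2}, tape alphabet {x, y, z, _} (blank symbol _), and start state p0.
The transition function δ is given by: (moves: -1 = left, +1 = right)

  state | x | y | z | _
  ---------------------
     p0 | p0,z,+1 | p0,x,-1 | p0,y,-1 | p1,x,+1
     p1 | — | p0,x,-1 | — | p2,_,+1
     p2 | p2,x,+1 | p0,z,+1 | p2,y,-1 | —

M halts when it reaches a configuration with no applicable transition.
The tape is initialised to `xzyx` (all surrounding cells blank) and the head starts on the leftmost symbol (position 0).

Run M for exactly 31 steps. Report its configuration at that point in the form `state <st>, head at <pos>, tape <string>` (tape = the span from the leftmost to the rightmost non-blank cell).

state=p0 head=0 tape=_____[x]zyx   (p0,x)→(p0,z,+1)
state=p0 head=1 tape=_____z[z]yx   (p0,z)→(p0,y,-1)
state=p0 head=0 tape=_____[z]yyx   (p0,z)→(p0,y,-1)
state=p0 head=-1 tape=____[_]yyyx   (p0,_)→(p1,x,+1)
state=p1 head=0 tape=____x[y]yyx   (p1,y)→(p0,x,-1)
state=p0 head=-1 tape=____[x]xyyx   (p0,x)→(p0,z,+1)
state=p0 head=0 tape=____z[x]yyx   (p0,x)→(p0,z,+1)
state=p0 head=1 tape=____zz[y]yx   (p0,y)→(p0,x,-1)
state=p0 head=0 tape=____z[z]xyx   (p0,z)→(p0,y,-1)
state=p0 head=-1 tape=____[z]yxyx   (p0,z)→(p0,y,-1)
state=p0 head=-2 tape=___[_]yyxyx   (p0,_)→(p1,x,+1)
state=p1 head=-1 tape=___x[y]yxyx   (p1,y)→(p0,x,-1)
state=p0 head=-2 tape=___[x]xyxyx   (p0,x)→(p0,z,+1)
state=p0 head=-1 tape=___z[x]yxyx   (p0,x)→(p0,z,+1)
state=p0 head=0 tape=___zz[y]xyx   (p0,y)→(p0,x,-1)
state=p0 head=-1 tape=___z[z]xxyx   (p0,z)→(p0,y,-1)
state=p0 head=-2 tape=___[z]yxxyx   (p0,z)→(p0,y,-1)
state=p0 head=-3 tape=__[_]yyxxyx   (p0,_)→(p1,x,+1)
state=p1 head=-2 tape=__x[y]yxxyx   (p1,y)→(p0,x,-1)
state=p0 head=-3 tape=__[x]xyxxyx   (p0,x)→(p0,z,+1)
state=p0 head=-2 tape=__z[x]yxxyx   (p0,x)→(p0,z,+1)
state=p0 head=-1 tape=__zz[y]xxyx   (p0,y)→(p0,x,-1)
state=p0 head=-2 tape=__z[z]xxxyx   (p0,z)→(p0,y,-1)
state=p0 head=-3 tape=__[z]yxxxyx   (p0,z)→(p0,y,-1)
state=p0 head=-4 tape=_[_]yyxxxyx   (p0,_)→(p1,x,+1)
state=p1 head=-3 tape=_x[y]yxxxyx   (p1,y)→(p0,x,-1)
state=p0 head=-4 tape=_[x]xyxxxyx   (p0,x)→(p0,z,+1)
state=p0 head=-3 tape=_z[x]yxxxyx   (p0,x)→(p0,z,+1)
state=p0 head=-2 tape=_zz[y]xxxyx   (p0,y)→(p0,x,-1)
state=p0 head=-3 tape=_z[z]xxxxyx   (p0,z)→(p0,y,-1)
state=p0 head=-4 tape=_[z]yxxxxyx   (p0,z)→(p0,y,-1)
state=p0 head=-5 tape=[_]yyxxxxyx
After 31 steps: state p0, head at -5, tape yyxxxxyx.

state p0, head at -5, tape yyxxxxyx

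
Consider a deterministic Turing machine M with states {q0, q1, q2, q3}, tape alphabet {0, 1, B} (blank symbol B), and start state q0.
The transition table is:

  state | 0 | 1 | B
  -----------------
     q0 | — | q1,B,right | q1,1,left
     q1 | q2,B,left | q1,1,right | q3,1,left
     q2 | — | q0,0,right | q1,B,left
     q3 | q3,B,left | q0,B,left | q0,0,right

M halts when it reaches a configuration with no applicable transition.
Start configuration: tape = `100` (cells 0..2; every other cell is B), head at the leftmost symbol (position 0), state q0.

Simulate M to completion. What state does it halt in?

q2

q0 | BB[1]00   read 1 → write B, move right, go to q1
q1 | BBB[0]0   read 0 → write B, move left, go to q2
q2 | BB[B]B0   read B → write B, move left, go to q1
q1 | B[B]BB0   read B → write 1, move left, go to q3
q3 | [B]1BB0   read B → write 0, move right, go to q0
q0 | 0[1]BB0   read 1 → write B, move right, go to q1
q1 | 0B[B]B0   read B → write 1, move left, go to q3
q3 | 0[B]1B0   read B → write 0, move right, go to q0
q0 | 00[1]B0   read 1 → write B, move right, go to q1
q1 | 00B[B]0   read B → write 1, move left, go to q3
q3 | 00[B]10   read B → write 0, move right, go to q0
q0 | 000[1]0   read 1 → write B, move right, go to q1
q1 | 000B[0]   read 0 → write B, move left, go to q2
q2 | 000[B]B   read B → write B, move left, go to q1
q1 | 00[0]BB   read 0 → write B, move left, go to q2
q2 | 0[0]BBB
No transition is defined for (q2, 0); M halts in state q2.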